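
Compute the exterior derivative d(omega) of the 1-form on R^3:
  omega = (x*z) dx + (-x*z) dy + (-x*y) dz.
d(omega) = (-z) dx ∧ dy + (-x - y) dx ∧ dz

For a 1-form omega = sum_i f_i dx_i, the exterior derivative is
  d(omega) = sum_{i < j} (∂f_j/∂x_i - ∂f_i/∂x_j) dx_i ∧ dx_j.
  coefficient of dx ∧ dy: ∂f_2/∂x - ∂f_1/∂y = ∂(-x*z)/∂x - ∂(x*z)/∂y = -z
  coefficient of dx ∧ dz: ∂f_3/∂x - ∂f_1/∂z = ∂(-x*y)/∂x - ∂(x*z)/∂z = -x - y
Assembling: d(omega) = (-z) dx ∧ dy + (-x - y) dx ∧ dz.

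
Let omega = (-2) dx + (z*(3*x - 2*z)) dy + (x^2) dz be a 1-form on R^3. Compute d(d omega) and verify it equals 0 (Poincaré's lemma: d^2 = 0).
d(d omega) = 0

Step 1: d omega = sum_{i<j} (∂f_j/∂x_i - ∂f_i/∂x_j) dx_i ∧ dx_j:
  coeff of dx ∧ dy: 3*z
  coeff of dx ∧ dz: 2*x
  coeff of dy ∧ dz: -3*x + 4*z
Step 2: Apply d again to each 2-form coefficient. The only possible 3-form in R^3 is dx ∧ dy ∧ dz, with coefficient
  ∂(coeff of dy∧dz)/∂x - ∂(coeff of dx∧dz)/∂y + ∂(coeff of dx∧dy)/∂z
  = ∂/∂x (-3*x + 4*z) - ∂/∂y (2*x) + ∂/∂z (3*z).
Each of these terms simplifies to sums of mixed partials that cancel in pairs. The result is 0 (by equality of mixed partials for smooth functions — Schwarz / Clairaut).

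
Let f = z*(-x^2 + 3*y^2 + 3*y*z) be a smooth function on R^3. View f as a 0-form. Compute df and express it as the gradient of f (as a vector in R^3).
df = (-2*x*z) dx + (3*z*(2*y + z)) dy + (-x^2 + 3*y^2 + 6*y*z) dz; grad f = (-2*x*z, 3*z*(2*y + z), -x^2 + 3*y^2 + 6*y*z)

For a 0-form f, d f = (∂f/∂x) dx + (∂f/∂y) dy + (∂f/∂z) dz. The components of the vector representation are exactly the entries of grad f in Cartesian coordinates:
  ∂f/∂x = -2*x*z
  ∂f/∂y = 3*z*(2*y + z)
  ∂f/∂z = -x^2 + 3*y^2 + 6*y*z.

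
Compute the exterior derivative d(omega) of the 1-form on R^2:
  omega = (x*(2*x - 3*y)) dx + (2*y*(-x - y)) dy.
d(omega) = (3*x - 2*y) dx ∧ dy

For a 1-form omega = sum_i f_i dx_i, the exterior derivative is
  d(omega) = sum_{i < j} (∂f_j/∂x_i - ∂f_i/∂x_j) dx_i ∧ dx_j.
  coefficient of dx ∧ dy: ∂f_2/∂x - ∂f_1/∂y = ∂(2*y*(-x - y))/∂x - ∂(x*(2*x - 3*y))/∂y = 3*x - 2*y
Assembling: d(omega) = (3*x - 2*y) dx ∧ dy.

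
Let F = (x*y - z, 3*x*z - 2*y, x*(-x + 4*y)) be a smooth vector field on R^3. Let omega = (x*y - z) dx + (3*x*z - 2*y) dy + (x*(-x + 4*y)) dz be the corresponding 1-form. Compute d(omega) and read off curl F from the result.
d(omega) = (x) dy ∧ dz + (2*x - 4*y - 1) dz ∧ dx + (-x + 3*z) dx ∧ dy; curl F = (x, 2*x - 4*y - 1, -x + 3*z)

d omega = sum_{i<j} (∂f_j/∂x_i - ∂f_i/∂x_j) dx_i ∧ dx_j. Under the identification (dy ∧ dz, dz ∧ dx, dx ∧ dy) ↔ (e_x, e_y, e_z), the coefficients are exactly the components of curl F. Compute:
  ∂R/∂y - ∂Q/∂z = (4*x) - (3*x) = x
  ∂P/∂z - ∂R/∂x = (-1) - (-2*x + 4*y) = 2*x - 4*y - 1
  ∂Q/∂x - ∂P/∂y = (3*z) - (x) = -x + 3*z.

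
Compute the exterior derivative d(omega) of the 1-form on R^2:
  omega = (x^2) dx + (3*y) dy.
d(omega) = 0

For a 1-form omega = sum_i f_i dx_i, the exterior derivative is
  d(omega) = sum_{i < j} (∂f_j/∂x_i - ∂f_i/∂x_j) dx_i ∧ dx_j.

Assembling: d(omega) = 0.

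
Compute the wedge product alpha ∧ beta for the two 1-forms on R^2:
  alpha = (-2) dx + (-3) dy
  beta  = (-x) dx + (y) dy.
alpha ∧ beta = (-3*x - 2*y) dx ∧ dy

Distribute the wedge, using dx_i ∧ dx_j = -dx_j ∧ dx_i and dx_i ∧ dx_i = 0. For each pair (i, j) with i < j, the coefficient of dx_i ∧ dx_j in alpha ∧ beta is (alpha_i * beta_j - alpha_j * beta_i). Collecting: alpha ∧ beta = (-3*x - 2*y) dx ∧ dy.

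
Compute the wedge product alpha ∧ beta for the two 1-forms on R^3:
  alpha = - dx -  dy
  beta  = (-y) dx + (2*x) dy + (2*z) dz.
alpha ∧ beta = (-2*x - y) dx ∧ dy + (-2*z) dx ∧ dz + (-2*z) dy ∧ dz

Distribute the wedge, using dx_i ∧ dx_j = -dx_j ∧ dx_i and dx_i ∧ dx_i = 0. For each pair (i, j) with i < j, the coefficient of dx_i ∧ dx_j in alpha ∧ beta is (alpha_i * beta_j - alpha_j * beta_i). Collecting: alpha ∧ beta = (-2*x - y) dx ∧ dy + (-2*z) dx ∧ dz + (-2*z) dy ∧ dz.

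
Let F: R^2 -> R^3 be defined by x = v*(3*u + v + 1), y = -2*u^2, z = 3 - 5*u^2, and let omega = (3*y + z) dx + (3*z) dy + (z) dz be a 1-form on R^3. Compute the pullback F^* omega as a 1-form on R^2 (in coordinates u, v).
F^* omega = (110*u^3 - 33*u^2*v - 66*u + 9*v) du + (-33*u^3 - 22*u^2*v - 11*u^2 + 9*u + 6*v + 3) dv

Using F^*(f dg) = (f ∘ F) d(g ∘ F), substitute each coordinate x_i by F_i(u, v) in f_i, and replace dx_i by d F_i = (∂F_i/∂u) du + (∂F_i/∂v) dv.
  For the x component: f_1(F) = 3 - 11*u^2; d F_1 = (3*v) du + (3*u + 2*v + 1) dv
  For the y component: f_2(F) = 9 - 15*u^2; d F_2 = (-4*u) du + (0) dv
  For the z component: f_3(F) = 3 - 5*u^2; d F_3 = (-10*u) du + (0) dv
Combining and collecting du, dv coefficients:
  coeff of du: 110*u^3 - 33*u^2*v - 66*u + 9*v
  coeff of dv: -33*u^3 - 22*u^2*v - 11*u^2 + 9*u + 6*v + 3
F^* omega = (110*u^3 - 33*u^2*v - 66*u + 9*v) du + (-33*u^3 - 22*u^2*v - 11*u^2 + 9*u + 6*v + 3) dv.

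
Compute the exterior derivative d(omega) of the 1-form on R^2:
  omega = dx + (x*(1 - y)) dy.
d(omega) = (1 - y) dx ∧ dy

For a 1-form omega = sum_i f_i dx_i, the exterior derivative is
  d(omega) = sum_{i < j} (∂f_j/∂x_i - ∂f_i/∂x_j) dx_i ∧ dx_j.
  coefficient of dx ∧ dy: ∂f_2/∂x - ∂f_1/∂y = ∂(x*(1 - y))/∂x - ∂(1)/∂y = 1 - y
Assembling: d(omega) = (1 - y) dx ∧ dy.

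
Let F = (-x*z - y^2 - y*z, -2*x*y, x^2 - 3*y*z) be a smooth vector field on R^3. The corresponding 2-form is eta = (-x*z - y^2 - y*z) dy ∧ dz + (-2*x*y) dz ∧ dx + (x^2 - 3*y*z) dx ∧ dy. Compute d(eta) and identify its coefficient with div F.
d(eta) = (-2*x - 3*y - z) dx ∧ dy ∧ dz; div F = -2*x - 3*y - z

For a 2-form in R^3 of the form above, applying d gives a 3-form with coefficient ∂P/∂x + ∂Q/∂y + ∂R/∂z:
  ∂P/∂x = -z
  ∂Q/∂y = -2*x
  ∂R/∂z = -3*y
Sum = -2*x - 3*y - z, which is exactly div F.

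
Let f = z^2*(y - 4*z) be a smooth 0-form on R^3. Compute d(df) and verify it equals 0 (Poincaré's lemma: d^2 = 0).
d(df) = 0

Step 1: df = sum_i (∂f/∂x_i) dx_i = (0) dx + (z^2) dy + (2*z*(y - 6*z)) dz.
Step 2: Apply d again. Using the 1-form formula, the coefficient of dx ∧ dy in d(df) is ∂^2 f/∂x ∂y - ∂^2 f/∂y ∂x = (0) - (0) = 0 (equality of mixed partials for smooth f).
Similarly for dx ∧ dz and dy ∧ dz — all coefficients vanish. So d(df) = 0.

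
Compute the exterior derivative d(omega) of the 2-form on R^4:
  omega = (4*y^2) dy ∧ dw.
d(omega) = 0

For a 2-form omega = sum_{i<j} g_{ij} dx_i ∧ dx_j, the exterior derivative is
  d(omega) = sum_{i<j} d(g_{ij}) ∧ dx_i ∧ dx_j = sum_{i<j, k} (∂g_{ij}/∂x_k) dx_k ∧ dx_i ∧ dx_j.
Expand each term, using dx_k ∧ dx_i ∧ dx_j = sgn(permutation) dx_{(a)} ∧ dx_{(b)} ∧ dx_{(c)} with (a < b < c) sorted:

Collecting like 3-forms: d(omega) = 0.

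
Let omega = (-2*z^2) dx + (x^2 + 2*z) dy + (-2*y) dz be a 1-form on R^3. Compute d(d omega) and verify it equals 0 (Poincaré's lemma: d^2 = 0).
d(d omega) = 0

Step 1: d omega = sum_{i<j} (∂f_j/∂x_i - ∂f_i/∂x_j) dx_i ∧ dx_j:
  coeff of dx ∧ dy: 2*x
  coeff of dx ∧ dz: 4*z
  coeff of dy ∧ dz: -4
Step 2: Apply d again to each 2-form coefficient. The only possible 3-form in R^3 is dx ∧ dy ∧ dz, with coefficient
  ∂(coeff of dy∧dz)/∂x - ∂(coeff of dx∧dz)/∂y + ∂(coeff of dx∧dy)/∂z
  = ∂/∂x (-4) - ∂/∂y (4*z) + ∂/∂z (2*x).
Each of these terms simplifies to sums of mixed partials that cancel in pairs. The result is 0 (by equality of mixed partials for smooth functions — Schwarz / Clairaut).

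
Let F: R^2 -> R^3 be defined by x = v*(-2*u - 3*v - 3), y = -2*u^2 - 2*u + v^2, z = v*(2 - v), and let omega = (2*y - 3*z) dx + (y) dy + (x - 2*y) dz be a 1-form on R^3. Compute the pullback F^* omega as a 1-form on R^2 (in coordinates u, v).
F^* omega = (8*u^3 + 8*u^2*v + 12*u^2 - 4*u*v^2 + 8*u*v + 4*u - 10*v^3 + 10*v^2) du + (8*u^3 + 12*u^2*v + 28*u^2 - 6*u*v^2 + 20*u*v + 20*u - 18*v^3 + 17*v^2 + 12*v) dv

Using F^*(f dg) = (f ∘ F) d(g ∘ F), substitute each coordinate x_i by F_i(u, v) in f_i, and replace dx_i by d F_i = (∂F_i/∂u) du + (∂F_i/∂v) dv.
  For the x component: f_1(F) = -4*u^2 - 4*u + 5*v^2 - 6*v; d F_1 = (-2*v) du + (-2*u - 6*v - 3) dv
  For the y component: f_2(F) = -2*u^2 - 2*u + v^2; d F_2 = (-4*u - 2) du + (2*v) dv
  For the z component: f_3(F) = 4*u^2 - 2*u*v + 4*u - 5*v^2 - 3*v; d F_3 = (0) du + (2 - 2*v) dv
Combining and collecting du, dv coefficients:
  coeff of du: 8*u^3 + 8*u^2*v + 12*u^2 - 4*u*v^2 + 8*u*v + 4*u - 10*v^3 + 10*v^2
  coeff of dv: 8*u^3 + 12*u^2*v + 28*u^2 - 6*u*v^2 + 20*u*v + 20*u - 18*v^3 + 17*v^2 + 12*v
F^* omega = (8*u^3 + 8*u^2*v + 12*u^2 - 4*u*v^2 + 8*u*v + 4*u - 10*v^3 + 10*v^2) du + (8*u^3 + 12*u^2*v + 28*u^2 - 6*u*v^2 + 20*u*v + 20*u - 18*v^3 + 17*v^2 + 12*v) dv.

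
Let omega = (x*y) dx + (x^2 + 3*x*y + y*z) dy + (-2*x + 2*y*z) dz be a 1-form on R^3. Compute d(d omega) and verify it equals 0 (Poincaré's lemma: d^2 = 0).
d(d omega) = 0

Step 1: d omega = sum_{i<j} (∂f_j/∂x_i - ∂f_i/∂x_j) dx_i ∧ dx_j:
  coeff of dx ∧ dy: x + 3*y
  coeff of dx ∧ dz: -2
  coeff of dy ∧ dz: -y + 2*z
Step 2: Apply d again to each 2-form coefficient. The only possible 3-form in R^3 is dx ∧ dy ∧ dz, with coefficient
  ∂(coeff of dy∧dz)/∂x - ∂(coeff of dx∧dz)/∂y + ∂(coeff of dx∧dy)/∂z
  = ∂/∂x (-y + 2*z) - ∂/∂y (-2) + ∂/∂z (x + 3*y).
Each of these terms simplifies to sums of mixed partials that cancel in pairs. The result is 0 (by equality of mixed partials for smooth functions — Schwarz / Clairaut).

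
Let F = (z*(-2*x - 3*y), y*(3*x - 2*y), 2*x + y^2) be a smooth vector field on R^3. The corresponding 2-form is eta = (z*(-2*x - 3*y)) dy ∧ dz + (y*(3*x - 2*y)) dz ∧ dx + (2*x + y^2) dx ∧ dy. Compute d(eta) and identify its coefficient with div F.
d(eta) = (3*x - 4*y - 2*z) dx ∧ dy ∧ dz; div F = 3*x - 4*y - 2*z

For a 2-form in R^3 of the form above, applying d gives a 3-form with coefficient ∂P/∂x + ∂Q/∂y + ∂R/∂z:
  ∂P/∂x = -2*z
  ∂Q/∂y = 3*x - 4*y
  ∂R/∂z = 0
Sum = 3*x - 4*y - 2*z, which is exactly div F.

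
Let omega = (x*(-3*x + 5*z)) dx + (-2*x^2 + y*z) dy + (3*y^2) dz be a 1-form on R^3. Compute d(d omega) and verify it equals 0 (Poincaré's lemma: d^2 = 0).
d(d omega) = 0

Step 1: d omega = sum_{i<j} (∂f_j/∂x_i - ∂f_i/∂x_j) dx_i ∧ dx_j:
  coeff of dx ∧ dy: -4*x
  coeff of dx ∧ dz: -5*x
  coeff of dy ∧ dz: 5*y
Step 2: Apply d again to each 2-form coefficient. The only possible 3-form in R^3 is dx ∧ dy ∧ dz, with coefficient
  ∂(coeff of dy∧dz)/∂x - ∂(coeff of dx∧dz)/∂y + ∂(coeff of dx∧dy)/∂z
  = ∂/∂x (5*y) - ∂/∂y (-5*x) + ∂/∂z (-4*x).
Each of these terms simplifies to sums of mixed partials that cancel in pairs. The result is 0 (by equality of mixed partials for smooth functions — Schwarz / Clairaut).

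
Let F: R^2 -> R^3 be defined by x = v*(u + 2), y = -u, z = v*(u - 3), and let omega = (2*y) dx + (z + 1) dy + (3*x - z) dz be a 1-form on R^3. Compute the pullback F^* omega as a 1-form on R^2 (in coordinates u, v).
F^* omega = (2*u*v^2 - 3*u*v + 9*v^2 + 3*v - 1) du + (2*u^2*v - 2*u^2 + 3*u*v - 4*u - 27*v) dv

Using F^*(f dg) = (f ∘ F) d(g ∘ F), substitute each coordinate x_i by F_i(u, v) in f_i, and replace dx_i by d F_i = (∂F_i/∂u) du + (∂F_i/∂v) dv.
  For the x component: f_1(F) = -2*u; d F_1 = (v) du + (u + 2) dv
  For the y component: f_2(F) = u*v - 3*v + 1; d F_2 = (-1) du + (0) dv
  For the z component: f_3(F) = v*(2*u + 9); d F_3 = (v) du + (u - 3) dv
Combining and collecting du, dv coefficients:
  coeff of du: 2*u*v^2 - 3*u*v + 9*v^2 + 3*v - 1
  coeff of dv: 2*u^2*v - 2*u^2 + 3*u*v - 4*u - 27*v
F^* omega = (2*u*v^2 - 3*u*v + 9*v^2 + 3*v - 1) du + (2*u^2*v - 2*u^2 + 3*u*v - 4*u - 27*v) dv.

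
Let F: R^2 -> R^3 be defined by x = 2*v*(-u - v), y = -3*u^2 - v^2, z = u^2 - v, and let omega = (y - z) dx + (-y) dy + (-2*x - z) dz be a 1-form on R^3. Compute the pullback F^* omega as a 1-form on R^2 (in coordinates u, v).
F^* omega = (-20*u^3 + 16*u^2*v + 2*u*v^2 + 2*u*v + 2*v^3 - 2*v^2) du + (8*u^3 + 10*u^2*v + u^2 + 2*u*v^2 - 6*u*v + 2*v^3 - 8*v^2 - v) dv

Using F^*(f dg) = (f ∘ F) d(g ∘ F), substitute each coordinate x_i by F_i(u, v) in f_i, and replace dx_i by d F_i = (∂F_i/∂u) du + (∂F_i/∂v) dv.
  For the x component: f_1(F) = -4*u^2 - v^2 + v; d F_1 = (-2*v) du + (-2*u - 4*v) dv
  For the y component: f_2(F) = 3*u^2 + v^2; d F_2 = (-6*u) du + (-2*v) dv
  For the z component: f_3(F) = -u^2 + 4*u*v + 4*v^2 + v; d F_3 = (2*u) du + (-1) dv
Combining and collecting du, dv coefficients:
  coeff of du: -20*u^3 + 16*u^2*v + 2*u*v^2 + 2*u*v + 2*v^3 - 2*v^2
  coeff of dv: 8*u^3 + 10*u^2*v + u^2 + 2*u*v^2 - 6*u*v + 2*v^3 - 8*v^2 - v
F^* omega = (-20*u^3 + 16*u^2*v + 2*u*v^2 + 2*u*v + 2*v^3 - 2*v^2) du + (8*u^3 + 10*u^2*v + u^2 + 2*u*v^2 - 6*u*v + 2*v^3 - 8*v^2 - v) dv.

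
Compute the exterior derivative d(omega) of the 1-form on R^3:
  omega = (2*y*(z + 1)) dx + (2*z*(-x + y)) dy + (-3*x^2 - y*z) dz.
d(omega) = (-4*z - 2) dx ∧ dy + (-6*x - 2*y) dx ∧ dz + (2*x - 2*y - z) dy ∧ dz

For a 1-form omega = sum_i f_i dx_i, the exterior derivative is
  d(omega) = sum_{i < j} (∂f_j/∂x_i - ∂f_i/∂x_j) dx_i ∧ dx_j.
  coefficient of dx ∧ dy: ∂f_2/∂x - ∂f_1/∂y = ∂(2*z*(-x + y))/∂x - ∂(2*y*(z + 1))/∂y = -4*z - 2
  coefficient of dx ∧ dz: ∂f_3/∂x - ∂f_1/∂z = ∂(-3*x^2 - y*z)/∂x - ∂(2*y*(z + 1))/∂z = -6*x - 2*y
  coefficient of dy ∧ dz: ∂f_3/∂y - ∂f_2/∂z = ∂(-3*x^2 - y*z)/∂y - ∂(2*z*(-x + y))/∂z = 2*x - 2*y - z
Assembling: d(omega) = (-4*z - 2) dx ∧ dy + (-6*x - 2*y) dx ∧ dz + (2*x - 2*y - z) dy ∧ dz.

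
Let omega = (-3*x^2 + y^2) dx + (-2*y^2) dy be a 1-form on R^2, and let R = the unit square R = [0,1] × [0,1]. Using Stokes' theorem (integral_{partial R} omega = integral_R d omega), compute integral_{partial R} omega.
integral_(partial R) omega = -1

Stokes: integral_partial_R omega = integral_R d omega with d omega = (∂Q/∂x - ∂P/∂y) dx ∧ dy.
  ∂Q/∂x = 0
  ∂P/∂y = 2*y
  integrand = ∂Q/∂x - ∂P/∂y = -2*y.
Integrating over R: integral_0^1 integral_0^1 (-2*y) dx dy = -1.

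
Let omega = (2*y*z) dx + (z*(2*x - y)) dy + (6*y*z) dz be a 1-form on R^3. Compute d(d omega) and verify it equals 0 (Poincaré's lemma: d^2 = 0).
d(d omega) = 0

Step 1: d omega = sum_{i<j} (∂f_j/∂x_i - ∂f_i/∂x_j) dx_i ∧ dx_j:
  coeff of dx ∧ dy: 0
  coeff of dx ∧ dz: -2*y
  coeff of dy ∧ dz: -2*x + y + 6*z
Step 2: Apply d again to each 2-form coefficient. The only possible 3-form in R^3 is dx ∧ dy ∧ dz, with coefficient
  ∂(coeff of dy∧dz)/∂x - ∂(coeff of dx∧dz)/∂y + ∂(coeff of dx∧dy)/∂z
  = ∂/∂x (-2*x + y + 6*z) - ∂/∂y (-2*y) + ∂/∂z (0).
Each of these terms simplifies to sums of mixed partials that cancel in pairs. The result is 0 (by equality of mixed partials for smooth functions — Schwarz / Clairaut).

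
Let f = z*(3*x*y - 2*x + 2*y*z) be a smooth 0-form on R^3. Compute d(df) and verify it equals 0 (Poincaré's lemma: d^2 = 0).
d(df) = 0

Step 1: df = sum_i (∂f/∂x_i) dx_i = (z*(3*y - 2)) dx + (z*(3*x + 2*z)) dy + (3*x*y - 2*x + 4*y*z) dz.
Step 2: Apply d again. Using the 1-form formula, the coefficient of dx ∧ dy in d(df) is ∂^2 f/∂x ∂y - ∂^2 f/∂y ∂x = (3*z) - (3*z) = 0 (equality of mixed partials for smooth f).
Similarly for dx ∧ dz and dy ∧ dz — all coefficients vanish. So d(df) = 0.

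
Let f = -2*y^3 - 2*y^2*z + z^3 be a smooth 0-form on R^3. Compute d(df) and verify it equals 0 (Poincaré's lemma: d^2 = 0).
d(df) = 0

Step 1: df = sum_i (∂f/∂x_i) dx_i = (0) dx + (2*y*(-3*y - 2*z)) dy + (-2*y^2 + 3*z^2) dz.
Step 2: Apply d again. Using the 1-form formula, the coefficient of dx ∧ dy in d(df) is ∂^2 f/∂x ∂y - ∂^2 f/∂y ∂x = (0) - (0) = 0 (equality of mixed partials for smooth f).
Similarly for dx ∧ dz and dy ∧ dz — all coefficients vanish. So d(df) = 0.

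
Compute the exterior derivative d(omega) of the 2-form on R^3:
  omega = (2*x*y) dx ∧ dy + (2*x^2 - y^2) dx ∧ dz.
d(omega) = (2*y) dx ∧ dy ∧ dz

For a 2-form omega = sum_{i<j} g_{ij} dx_i ∧ dx_j, the exterior derivative is
  d(omega) = sum_{i<j} d(g_{ij}) ∧ dx_i ∧ dx_j = sum_{i<j, k} (∂g_{ij}/∂x_k) dx_k ∧ dx_i ∧ dx_j.
Expand each term, using dx_k ∧ dx_i ∧ dx_j = sgn(permutation) dx_{(a)} ∧ dx_{(b)} ∧ dx_{(c)} with (a < b < c) sorted:
  d(2*x^2 - y^2) includes (∂/∂y)(2*x^2 - y^2) dy = (-2*y) dy, which multiplied by dx ∧ dz gives (2*y) dx ∧ dy ∧ dz
Collecting like 3-forms: d(omega) = (2*y) dx ∧ dy ∧ dz.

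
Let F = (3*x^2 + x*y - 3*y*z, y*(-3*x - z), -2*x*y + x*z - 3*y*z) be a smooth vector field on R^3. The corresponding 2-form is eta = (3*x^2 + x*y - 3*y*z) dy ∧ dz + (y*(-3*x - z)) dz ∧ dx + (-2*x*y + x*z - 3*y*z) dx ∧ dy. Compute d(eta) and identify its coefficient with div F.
d(eta) = (4*x - 2*y - z) dx ∧ dy ∧ dz; div F = 4*x - 2*y - z

For a 2-form in R^3 of the form above, applying d gives a 3-form with coefficient ∂P/∂x + ∂Q/∂y + ∂R/∂z:
  ∂P/∂x = 6*x + y
  ∂Q/∂y = -3*x - z
  ∂R/∂z = x - 3*y
Sum = 4*x - 2*y - z, which is exactly div F.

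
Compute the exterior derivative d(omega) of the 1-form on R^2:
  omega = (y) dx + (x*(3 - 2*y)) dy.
d(omega) = (2 - 2*y) dx ∧ dy

For a 1-form omega = sum_i f_i dx_i, the exterior derivative is
  d(omega) = sum_{i < j} (∂f_j/∂x_i - ∂f_i/∂x_j) dx_i ∧ dx_j.
  coefficient of dx ∧ dy: ∂f_2/∂x - ∂f_1/∂y = ∂(x*(3 - 2*y))/∂x - ∂(y)/∂y = 2 - 2*y
Assembling: d(omega) = (2 - 2*y) dx ∧ dy.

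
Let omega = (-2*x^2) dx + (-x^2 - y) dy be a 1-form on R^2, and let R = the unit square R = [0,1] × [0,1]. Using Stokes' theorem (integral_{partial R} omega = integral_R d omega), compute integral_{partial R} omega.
integral_(partial R) omega = -1

Stokes: integral_partial_R omega = integral_R d omega with d omega = (∂Q/∂x - ∂P/∂y) dx ∧ dy.
  ∂Q/∂x = -2*x
  ∂P/∂y = 0
  integrand = ∂Q/∂x - ∂P/∂y = -2*x.
Integrating over R: integral_0^1 integral_0^1 (-2*x) dx dy = -1.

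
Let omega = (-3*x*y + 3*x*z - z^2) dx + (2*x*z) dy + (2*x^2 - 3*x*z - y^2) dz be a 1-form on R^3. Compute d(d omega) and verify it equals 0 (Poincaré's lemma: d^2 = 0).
d(d omega) = 0

Step 1: d omega = sum_{i<j} (∂f_j/∂x_i - ∂f_i/∂x_j) dx_i ∧ dx_j:
  coeff of dx ∧ dy: 3*x + 2*z
  coeff of dx ∧ dz: x - z
  coeff of dy ∧ dz: -2*x - 2*y
Step 2: Apply d again to each 2-form coefficient. The only possible 3-form in R^3 is dx ∧ dy ∧ dz, with coefficient
  ∂(coeff of dy∧dz)/∂x - ∂(coeff of dx∧dz)/∂y + ∂(coeff of dx∧dy)/∂z
  = ∂/∂x (-2*x - 2*y) - ∂/∂y (x - z) + ∂/∂z (3*x + 2*z).
Each of these terms simplifies to sums of mixed partials that cancel in pairs. The result is 0 (by equality of mixed partials for smooth functions — Schwarz / Clairaut).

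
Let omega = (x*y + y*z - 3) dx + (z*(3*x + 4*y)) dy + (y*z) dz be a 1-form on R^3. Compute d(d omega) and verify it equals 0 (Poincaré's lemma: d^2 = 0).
d(d omega) = 0

Step 1: d omega = sum_{i<j} (∂f_j/∂x_i - ∂f_i/∂x_j) dx_i ∧ dx_j:
  coeff of dx ∧ dy: -x + 2*z
  coeff of dx ∧ dz: -y
  coeff of dy ∧ dz: -3*x - 4*y + z
Step 2: Apply d again to each 2-form coefficient. The only possible 3-form in R^3 is dx ∧ dy ∧ dz, with coefficient
  ∂(coeff of dy∧dz)/∂x - ∂(coeff of dx∧dz)/∂y + ∂(coeff of dx∧dy)/∂z
  = ∂/∂x (-3*x - 4*y + z) - ∂/∂y (-y) + ∂/∂z (-x + 2*z).
Each of these terms simplifies to sums of mixed partials that cancel in pairs. The result is 0 (by equality of mixed partials for smooth functions — Schwarz / Clairaut).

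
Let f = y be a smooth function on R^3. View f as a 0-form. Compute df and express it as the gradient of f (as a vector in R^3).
df = (0) dx + (1) dy + (0) dz; grad f = (0, 1, 0)

For a 0-form f, d f = (∂f/∂x) dx + (∂f/∂y) dy + (∂f/∂z) dz. The components of the vector representation are exactly the entries of grad f in Cartesian coordinates:
  ∂f/∂x = 0
  ∂f/∂y = 1
  ∂f/∂z = 0.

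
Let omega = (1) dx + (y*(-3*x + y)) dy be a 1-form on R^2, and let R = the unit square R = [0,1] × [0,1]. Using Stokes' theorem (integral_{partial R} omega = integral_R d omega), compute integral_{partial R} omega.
integral_(partial R) omega = -3/2

Stokes: integral_partial_R omega = integral_R d omega with d omega = (∂Q/∂x - ∂P/∂y) dx ∧ dy.
  ∂Q/∂x = -3*y
  ∂P/∂y = 0
  integrand = ∂Q/∂x - ∂P/∂y = -3*y.
Integrating over R: integral_0^1 integral_0^1 (-3*y) dx dy = -3/2.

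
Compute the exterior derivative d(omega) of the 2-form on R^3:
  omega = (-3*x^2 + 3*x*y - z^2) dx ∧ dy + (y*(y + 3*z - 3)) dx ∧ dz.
d(omega) = (-2*y - 5*z + 3) dx ∧ dy ∧ dz

For a 2-form omega = sum_{i<j} g_{ij} dx_i ∧ dx_j, the exterior derivative is
  d(omega) = sum_{i<j} d(g_{ij}) ∧ dx_i ∧ dx_j = sum_{i<j, k} (∂g_{ij}/∂x_k) dx_k ∧ dx_i ∧ dx_j.
Expand each term, using dx_k ∧ dx_i ∧ dx_j = sgn(permutation) dx_{(a)} ∧ dx_{(b)} ∧ dx_{(c)} with (a < b < c) sorted:
  d(-3*x^2 + 3*x*y - z^2) includes (∂/∂z)(-3*x^2 + 3*x*y - z^2) dz = (-2*z) dz, which multiplied by dx ∧ dy gives (-2*z) dx ∧ dy ∧ dz
  d(y*(y + 3*z - 3)) includes (∂/∂y)(y*(y + 3*z - 3)) dy = (2*y + 3*z - 3) dy, which multiplied by dx ∧ dz gives (-2*y - 3*z + 3) dx ∧ dy ∧ dz
Collecting like 3-forms: d(omega) = (-2*y - 5*z + 3) dx ∧ dy ∧ dz.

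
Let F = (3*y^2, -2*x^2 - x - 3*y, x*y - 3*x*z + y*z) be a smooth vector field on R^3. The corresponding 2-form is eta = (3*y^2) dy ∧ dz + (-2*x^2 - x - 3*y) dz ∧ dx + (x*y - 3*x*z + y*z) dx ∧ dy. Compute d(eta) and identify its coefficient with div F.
d(eta) = (-3*x + y - 3) dx ∧ dy ∧ dz; div F = -3*x + y - 3

For a 2-form in R^3 of the form above, applying d gives a 3-form with coefficient ∂P/∂x + ∂Q/∂y + ∂R/∂z:
  ∂P/∂x = 0
  ∂Q/∂y = -3
  ∂R/∂z = -3*x + y
Sum = -3*x + y - 3, which is exactly div F.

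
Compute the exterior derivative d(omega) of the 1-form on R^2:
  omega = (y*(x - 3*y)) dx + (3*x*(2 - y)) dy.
d(omega) = (-x + 3*y + 6) dx ∧ dy

For a 1-form omega = sum_i f_i dx_i, the exterior derivative is
  d(omega) = sum_{i < j} (∂f_j/∂x_i - ∂f_i/∂x_j) dx_i ∧ dx_j.
  coefficient of dx ∧ dy: ∂f_2/∂x - ∂f_1/∂y = ∂(3*x*(2 - y))/∂x - ∂(y*(x - 3*y))/∂y = -x + 3*y + 6
Assembling: d(omega) = (-x + 3*y + 6) dx ∧ dy.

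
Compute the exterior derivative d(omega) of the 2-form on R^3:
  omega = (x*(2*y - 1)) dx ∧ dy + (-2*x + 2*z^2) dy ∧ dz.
d(omega) = (-2) dx ∧ dy ∧ dz

For a 2-form omega = sum_{i<j} g_{ij} dx_i ∧ dx_j, the exterior derivative is
  d(omega) = sum_{i<j} d(g_{ij}) ∧ dx_i ∧ dx_j = sum_{i<j, k} (∂g_{ij}/∂x_k) dx_k ∧ dx_i ∧ dx_j.
Expand each term, using dx_k ∧ dx_i ∧ dx_j = sgn(permutation) dx_{(a)} ∧ dx_{(b)} ∧ dx_{(c)} with (a < b < c) sorted:
  d(-2*x + 2*z^2) includes (∂/∂x)(-2*x + 2*z^2) dx = (-2) dx, which multiplied by dy ∧ dz gives (-2) dx ∧ dy ∧ dz
Collecting like 3-forms: d(omega) = (-2) dx ∧ dy ∧ dz.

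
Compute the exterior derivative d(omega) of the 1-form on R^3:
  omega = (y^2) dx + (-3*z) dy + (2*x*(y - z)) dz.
d(omega) = (-2*y) dx ∧ dy + (2*y - 2*z) dx ∧ dz + (2*x + 3) dy ∧ dz

For a 1-form omega = sum_i f_i dx_i, the exterior derivative is
  d(omega) = sum_{i < j} (∂f_j/∂x_i - ∂f_i/∂x_j) dx_i ∧ dx_j.
  coefficient of dx ∧ dy: ∂f_2/∂x - ∂f_1/∂y = ∂(-3*z)/∂x - ∂(y^2)/∂y = -2*y
  coefficient of dx ∧ dz: ∂f_3/∂x - ∂f_1/∂z = ∂(2*x*(y - z))/∂x - ∂(y^2)/∂z = 2*y - 2*z
  coefficient of dy ∧ dz: ∂f_3/∂y - ∂f_2/∂z = ∂(2*x*(y - z))/∂y - ∂(-3*z)/∂z = 2*x + 3
Assembling: d(omega) = (-2*y) dx ∧ dy + (2*y - 2*z) dx ∧ dz + (2*x + 3) dy ∧ dz.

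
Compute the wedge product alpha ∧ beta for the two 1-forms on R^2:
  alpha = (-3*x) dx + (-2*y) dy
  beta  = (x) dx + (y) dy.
alpha ∧ beta = (-x*y) dx ∧ dy

Distribute the wedge, using dx_i ∧ dx_j = -dx_j ∧ dx_i and dx_i ∧ dx_i = 0. For each pair (i, j) with i < j, the coefficient of dx_i ∧ dx_j in alpha ∧ beta is (alpha_i * beta_j - alpha_j * beta_i). Collecting: alpha ∧ beta = (-x*y) dx ∧ dy.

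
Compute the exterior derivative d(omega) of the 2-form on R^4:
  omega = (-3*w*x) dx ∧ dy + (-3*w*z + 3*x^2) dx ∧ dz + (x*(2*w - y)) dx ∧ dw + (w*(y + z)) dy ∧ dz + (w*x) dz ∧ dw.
d(omega) = (-2*x) dx ∧ dy ∧ dw + (w - 3*z) dx ∧ dz ∧ dw + (y + z) dy ∧ dz ∧ dw

For a 2-form omega = sum_{i<j} g_{ij} dx_i ∧ dx_j, the exterior derivative is
  d(omega) = sum_{i<j} d(g_{ij}) ∧ dx_i ∧ dx_j = sum_{i<j, k} (∂g_{ij}/∂x_k) dx_k ∧ dx_i ∧ dx_j.
Expand each term, using dx_k ∧ dx_i ∧ dx_j = sgn(permutation) dx_{(a)} ∧ dx_{(b)} ∧ dx_{(c)} with (a < b < c) sorted:
  d(-3*w*x) includes (∂/∂w)(-3*w*x) dw = (-3*x) dw, which multiplied by dx ∧ dy gives (-3*x) dx ∧ dy ∧ dw
  d(-3*w*z + 3*x^2) includes (∂/∂w)(-3*w*z + 3*x^2) dw = (-3*z) dw, which multiplied by dx ∧ dz gives (-3*z) dx ∧ dz ∧ dw
  d(x*(2*w - y)) includes (∂/∂y)(x*(2*w - y)) dy = (-x) dy, which multiplied by dx ∧ dw gives (x) dx ∧ dy ∧ dw
  d(w*(y + z)) includes (∂/∂w)(w*(y + z)) dw = (y + z) dw, which multiplied by dy ∧ dz gives (y + z) dy ∧ dz ∧ dw
  d(w*x) includes (∂/∂x)(w*x) dx = (w) dx, which multiplied by dz ∧ dw gives (w) dx ∧ dz ∧ dw
Collecting like 3-forms: d(omega) = (-2*x) dx ∧ dy ∧ dw + (w - 3*z) dx ∧ dz ∧ dw + (y + z) dy ∧ dz ∧ dw.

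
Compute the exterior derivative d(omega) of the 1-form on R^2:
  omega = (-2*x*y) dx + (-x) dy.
d(omega) = (2*x - 1) dx ∧ dy

For a 1-form omega = sum_i f_i dx_i, the exterior derivative is
  d(omega) = sum_{i < j} (∂f_j/∂x_i - ∂f_i/∂x_j) dx_i ∧ dx_j.
  coefficient of dx ∧ dy: ∂f_2/∂x - ∂f_1/∂y = ∂(-x)/∂x - ∂(-2*x*y)/∂y = 2*x - 1
Assembling: d(omega) = (2*x - 1) dx ∧ dy.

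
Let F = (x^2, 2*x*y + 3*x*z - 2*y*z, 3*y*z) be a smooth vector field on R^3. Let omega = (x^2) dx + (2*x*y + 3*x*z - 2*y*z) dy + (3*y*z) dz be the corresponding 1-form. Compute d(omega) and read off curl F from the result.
d(omega) = (-3*x + 2*y + 3*z) dy ∧ dz + (0) dz ∧ dx + (2*y + 3*z) dx ∧ dy; curl F = (-3*x + 2*y + 3*z, 0, 2*y + 3*z)

d omega = sum_{i<j} (∂f_j/∂x_i - ∂f_i/∂x_j) dx_i ∧ dx_j. Under the identification (dy ∧ dz, dz ∧ dx, dx ∧ dy) ↔ (e_x, e_y, e_z), the coefficients are exactly the components of curl F. Compute:
  ∂R/∂y - ∂Q/∂z = (3*z) - (3*x - 2*y) = -3*x + 2*y + 3*z
  ∂P/∂z - ∂R/∂x = (0) - (0) = 0
  ∂Q/∂x - ∂P/∂y = (2*y + 3*z) - (0) = 2*y + 3*z.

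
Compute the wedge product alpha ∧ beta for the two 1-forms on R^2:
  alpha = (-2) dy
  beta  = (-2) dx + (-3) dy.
alpha ∧ beta = (-4) dx ∧ dy

Distribute the wedge, using dx_i ∧ dx_j = -dx_j ∧ dx_i and dx_i ∧ dx_i = 0. For each pair (i, j) with i < j, the coefficient of dx_i ∧ dx_j in alpha ∧ beta is (alpha_i * beta_j - alpha_j * beta_i). Collecting: alpha ∧ beta = (-4) dx ∧ dy.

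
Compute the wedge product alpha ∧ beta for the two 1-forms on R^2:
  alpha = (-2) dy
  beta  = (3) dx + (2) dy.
alpha ∧ beta = (6) dx ∧ dy

Distribute the wedge, using dx_i ∧ dx_j = -dx_j ∧ dx_i and dx_i ∧ dx_i = 0. For each pair (i, j) with i < j, the coefficient of dx_i ∧ dx_j in alpha ∧ beta is (alpha_i * beta_j - alpha_j * beta_i). Collecting: alpha ∧ beta = (6) dx ∧ dy.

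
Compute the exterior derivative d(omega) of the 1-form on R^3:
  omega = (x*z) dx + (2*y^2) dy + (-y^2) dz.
d(omega) = (-x) dx ∧ dz + (-2*y) dy ∧ dz

For a 1-form omega = sum_i f_i dx_i, the exterior derivative is
  d(omega) = sum_{i < j} (∂f_j/∂x_i - ∂f_i/∂x_j) dx_i ∧ dx_j.
  coefficient of dx ∧ dz: ∂f_3/∂x - ∂f_1/∂z = ∂(-y^2)/∂x - ∂(x*z)/∂z = -x
  coefficient of dy ∧ dz: ∂f_3/∂y - ∂f_2/∂z = ∂(-y^2)/∂y - ∂(2*y^2)/∂z = -2*y
Assembling: d(omega) = (-x) dx ∧ dz + (-2*y) dy ∧ dz.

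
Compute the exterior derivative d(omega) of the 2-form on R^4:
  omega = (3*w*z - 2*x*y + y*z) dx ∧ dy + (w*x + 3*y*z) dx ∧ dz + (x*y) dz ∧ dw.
d(omega) = (3*w + y - 3*z) dx ∧ dy ∧ dz + (3*z) dx ∧ dy ∧ dw + (x + y) dx ∧ dz ∧ dw + (x) dy ∧ dz ∧ dw

For a 2-form omega = sum_{i<j} g_{ij} dx_i ∧ dx_j, the exterior derivative is
  d(omega) = sum_{i<j} d(g_{ij}) ∧ dx_i ∧ dx_j = sum_{i<j, k} (∂g_{ij}/∂x_k) dx_k ∧ dx_i ∧ dx_j.
Expand each term, using dx_k ∧ dx_i ∧ dx_j = sgn(permutation) dx_{(a)} ∧ dx_{(b)} ∧ dx_{(c)} with (a < b < c) sorted:
  d(3*w*z - 2*x*y + y*z) includes (∂/∂z)(3*w*z - 2*x*y + y*z) dz = (3*w + y) dz, which multiplied by dx ∧ dy gives (3*w + y) dx ∧ dy ∧ dz
  d(3*w*z - 2*x*y + y*z) includes (∂/∂w)(3*w*z - 2*x*y + y*z) dw = (3*z) dw, which multiplied by dx ∧ dy gives (3*z) dx ∧ dy ∧ dw
  d(w*x + 3*y*z) includes (∂/∂y)(w*x + 3*y*z) dy = (3*z) dy, which multiplied by dx ∧ dz gives (-3*z) dx ∧ dy ∧ dz
  d(w*x + 3*y*z) includes (∂/∂w)(w*x + 3*y*z) dw = (x) dw, which multiplied by dx ∧ dz gives (x) dx ∧ dz ∧ dw
  d(x*y) includes (∂/∂x)(x*y) dx = (y) dx, which multiplied by dz ∧ dw gives (y) dx ∧ dz ∧ dw
  d(x*y) includes (∂/∂y)(x*y) dy = (x) dy, which multiplied by dz ∧ dw gives (x) dy ∧ dz ∧ dw
Collecting like 3-forms: d(omega) = (3*w + y - 3*z) dx ∧ dy ∧ dz + (3*z) dx ∧ dy ∧ dw + (x + y) dx ∧ dz ∧ dw + (x) dy ∧ dz ∧ dw.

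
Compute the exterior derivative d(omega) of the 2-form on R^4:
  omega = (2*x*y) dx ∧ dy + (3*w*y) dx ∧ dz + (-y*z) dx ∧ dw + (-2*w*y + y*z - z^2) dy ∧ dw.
d(omega) = (-3*w) dx ∧ dy ∧ dz + (4*y) dx ∧ dz ∧ dw + (z) dx ∧ dy ∧ dw + (-y + 2*z) dy ∧ dz ∧ dw

For a 2-form omega = sum_{i<j} g_{ij} dx_i ∧ dx_j, the exterior derivative is
  d(omega) = sum_{i<j} d(g_{ij}) ∧ dx_i ∧ dx_j = sum_{i<j, k} (∂g_{ij}/∂x_k) dx_k ∧ dx_i ∧ dx_j.
Expand each term, using dx_k ∧ dx_i ∧ dx_j = sgn(permutation) dx_{(a)} ∧ dx_{(b)} ∧ dx_{(c)} with (a < b < c) sorted:
  d(3*w*y) includes (∂/∂y)(3*w*y) dy = (3*w) dy, which multiplied by dx ∧ dz gives (-3*w) dx ∧ dy ∧ dz
  d(3*w*y) includes (∂/∂w)(3*w*y) dw = (3*y) dw, which multiplied by dx ∧ dz gives (3*y) dx ∧ dz ∧ dw
  d(-y*z) includes (∂/∂y)(-y*z) dy = (-z) dy, which multiplied by dx ∧ dw gives (z) dx ∧ dy ∧ dw
  d(-y*z) includes (∂/∂z)(-y*z) dz = (-y) dz, which multiplied by dx ∧ dw gives (y) dx ∧ dz ∧ dw
  d(-2*w*y + y*z - z^2) includes (∂/∂z)(-2*w*y + y*z - z^2) dz = (y - 2*z) dz, which multiplied by dy ∧ dw gives (-y + 2*z) dy ∧ dz ∧ dw
Collecting like 3-forms: d(omega) = (-3*w) dx ∧ dy ∧ dz + (4*y) dx ∧ dz ∧ dw + (z) dx ∧ dy ∧ dw + (-y + 2*z) dy ∧ dz ∧ dw.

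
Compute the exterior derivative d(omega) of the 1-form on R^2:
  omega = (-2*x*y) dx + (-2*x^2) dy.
d(omega) = (-2*x) dx ∧ dy

For a 1-form omega = sum_i f_i dx_i, the exterior derivative is
  d(omega) = sum_{i < j} (∂f_j/∂x_i - ∂f_i/∂x_j) dx_i ∧ dx_j.
  coefficient of dx ∧ dy: ∂f_2/∂x - ∂f_1/∂y = ∂(-2*x^2)/∂x - ∂(-2*x*y)/∂y = -2*x
Assembling: d(omega) = (-2*x) dx ∧ dy.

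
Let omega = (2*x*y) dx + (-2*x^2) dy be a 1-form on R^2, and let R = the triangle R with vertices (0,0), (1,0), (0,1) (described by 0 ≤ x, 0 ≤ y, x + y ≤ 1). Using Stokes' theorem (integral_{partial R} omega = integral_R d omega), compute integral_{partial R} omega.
integral_(partial R) omega = -1

Stokes: integral_partial_R omega = integral_R d omega with d omega = (∂Q/∂x - ∂P/∂y) dx ∧ dy.
  ∂Q/∂x = -4*x
  ∂P/∂y = 2*x
  integrand = ∂Q/∂x - ∂P/∂y = -6*x.
Integrating over R: integral_0^1 integral_0^{1-x} (-6*x) dy dx = -1.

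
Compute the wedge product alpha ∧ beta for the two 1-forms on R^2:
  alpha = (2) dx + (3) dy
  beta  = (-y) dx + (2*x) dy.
alpha ∧ beta = (4*x + 3*y) dx ∧ dy

Distribute the wedge, using dx_i ∧ dx_j = -dx_j ∧ dx_i and dx_i ∧ dx_i = 0. For each pair (i, j) with i < j, the coefficient of dx_i ∧ dx_j in alpha ∧ beta is (alpha_i * beta_j - alpha_j * beta_i). Collecting: alpha ∧ beta = (4*x + 3*y) dx ∧ dy.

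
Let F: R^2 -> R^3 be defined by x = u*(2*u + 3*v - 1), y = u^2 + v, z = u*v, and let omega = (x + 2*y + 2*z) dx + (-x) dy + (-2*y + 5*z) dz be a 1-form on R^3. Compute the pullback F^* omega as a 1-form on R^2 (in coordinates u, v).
F^* omega = (12*u^3 + 24*u^2*v - 6*u^2 + 20*u*v^2 + u + 4*v^2 - 2*v) du + (u*(10*u^2 + 20*u*v - 5*u + v + 1)) dv

Using F^*(f dg) = (f ∘ F) d(g ∘ F), substitute each coordinate x_i by F_i(u, v) in f_i, and replace dx_i by d F_i = (∂F_i/∂u) du + (∂F_i/∂v) dv.
  For the x component: f_1(F) = 4*u^2 + 5*u*v - u + 2*v; d F_1 = (4*u + 3*v - 1) du + (3*u) dv
  For the y component: f_2(F) = u*(-2*u - 3*v + 1); d F_2 = (2*u) du + (1) dv
  For the z component: f_3(F) = -2*u^2 + 5*u*v - 2*v; d F_3 = (v) du + (u) dv
Combining and collecting du, dv coefficients:
  coeff of du: 12*u^3 + 24*u^2*v - 6*u^2 + 20*u*v^2 + u + 4*v^2 - 2*v
  coeff of dv: u*(10*u^2 + 20*u*v - 5*u + v + 1)
F^* omega = (12*u^3 + 24*u^2*v - 6*u^2 + 20*u*v^2 + u + 4*v^2 - 2*v) du + (u*(10*u^2 + 20*u*v - 5*u + v + 1)) dv.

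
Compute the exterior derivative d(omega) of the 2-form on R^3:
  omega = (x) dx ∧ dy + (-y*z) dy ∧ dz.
d(omega) = 0

For a 2-form omega = sum_{i<j} g_{ij} dx_i ∧ dx_j, the exterior derivative is
  d(omega) = sum_{i<j} d(g_{ij}) ∧ dx_i ∧ dx_j = sum_{i<j, k} (∂g_{ij}/∂x_k) dx_k ∧ dx_i ∧ dx_j.
Expand each term, using dx_k ∧ dx_i ∧ dx_j = sgn(permutation) dx_{(a)} ∧ dx_{(b)} ∧ dx_{(c)} with (a < b < c) sorted:

Collecting like 3-forms: d(omega) = 0.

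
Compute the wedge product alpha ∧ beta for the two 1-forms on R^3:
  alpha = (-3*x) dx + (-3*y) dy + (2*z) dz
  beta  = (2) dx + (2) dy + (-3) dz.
alpha ∧ beta = (-6*x + 6*y) dx ∧ dy + (9*x - 4*z) dx ∧ dz + (9*y - 4*z) dy ∧ dz

Distribute the wedge, using dx_i ∧ dx_j = -dx_j ∧ dx_i and dx_i ∧ dx_i = 0. For each pair (i, j) with i < j, the coefficient of dx_i ∧ dx_j in alpha ∧ beta is (alpha_i * beta_j - alpha_j * beta_i). Collecting: alpha ∧ beta = (-6*x + 6*y) dx ∧ dy + (9*x - 4*z) dx ∧ dz + (9*y - 4*z) dy ∧ dz.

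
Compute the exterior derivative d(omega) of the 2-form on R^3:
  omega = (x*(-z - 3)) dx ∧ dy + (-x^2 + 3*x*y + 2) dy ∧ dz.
d(omega) = (-3*x + 3*y) dx ∧ dy ∧ dz

For a 2-form omega = sum_{i<j} g_{ij} dx_i ∧ dx_j, the exterior derivative is
  d(omega) = sum_{i<j} d(g_{ij}) ∧ dx_i ∧ dx_j = sum_{i<j, k} (∂g_{ij}/∂x_k) dx_k ∧ dx_i ∧ dx_j.
Expand each term, using dx_k ∧ dx_i ∧ dx_j = sgn(permutation) dx_{(a)} ∧ dx_{(b)} ∧ dx_{(c)} with (a < b < c) sorted:
  d(x*(-z - 3)) includes (∂/∂z)(x*(-z - 3)) dz = (-x) dz, which multiplied by dx ∧ dy gives (-x) dx ∧ dy ∧ dz
  d(-x^2 + 3*x*y + 2) includes (∂/∂x)(-x^2 + 3*x*y + 2) dx = (-2*x + 3*y) dx, which multiplied by dy ∧ dz gives (-2*x + 3*y) dx ∧ dy ∧ dz
Collecting like 3-forms: d(omega) = (-3*x + 3*y) dx ∧ dy ∧ dz.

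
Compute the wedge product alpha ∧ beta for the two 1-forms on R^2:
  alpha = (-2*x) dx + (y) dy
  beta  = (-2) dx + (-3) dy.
alpha ∧ beta = (6*x + 2*y) dx ∧ dy

Distribute the wedge, using dx_i ∧ dx_j = -dx_j ∧ dx_i and dx_i ∧ dx_i = 0. For each pair (i, j) with i < j, the coefficient of dx_i ∧ dx_j in alpha ∧ beta is (alpha_i * beta_j - alpha_j * beta_i). Collecting: alpha ∧ beta = (6*x + 2*y) dx ∧ dy.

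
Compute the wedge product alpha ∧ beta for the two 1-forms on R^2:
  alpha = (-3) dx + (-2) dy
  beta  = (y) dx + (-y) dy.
alpha ∧ beta = (5*y) dx ∧ dy

Distribute the wedge, using dx_i ∧ dx_j = -dx_j ∧ dx_i and dx_i ∧ dx_i = 0. For each pair (i, j) with i < j, the coefficient of dx_i ∧ dx_j in alpha ∧ beta is (alpha_i * beta_j - alpha_j * beta_i). Collecting: alpha ∧ beta = (5*y) dx ∧ dy.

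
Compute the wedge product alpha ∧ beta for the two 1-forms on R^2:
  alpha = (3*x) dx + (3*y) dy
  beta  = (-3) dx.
alpha ∧ beta = (9*y) dx ∧ dy

Distribute the wedge, using dx_i ∧ dx_j = -dx_j ∧ dx_i and dx_i ∧ dx_i = 0. For each pair (i, j) with i < j, the coefficient of dx_i ∧ dx_j in alpha ∧ beta is (alpha_i * beta_j - alpha_j * beta_i). Collecting: alpha ∧ beta = (9*y) dx ∧ dy.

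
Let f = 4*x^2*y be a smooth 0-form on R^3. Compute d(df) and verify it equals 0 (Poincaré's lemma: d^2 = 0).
d(df) = 0

Step 1: df = sum_i (∂f/∂x_i) dx_i = (8*x*y) dx + (4*x^2) dy + (0) dz.
Step 2: Apply d again. Using the 1-form formula, the coefficient of dx ∧ dy in d(df) is ∂^2 f/∂x ∂y - ∂^2 f/∂y ∂x = (8*x) - (8*x) = 0 (equality of mixed partials for smooth f).
Similarly for dx ∧ dz and dy ∧ dz — all coefficients vanish. So d(df) = 0.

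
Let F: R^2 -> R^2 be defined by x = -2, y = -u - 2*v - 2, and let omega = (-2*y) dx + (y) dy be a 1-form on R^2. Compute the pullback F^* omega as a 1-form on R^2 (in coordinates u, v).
F^* omega = (u + 2*v + 2) du + (2*u + 4*v + 4) dv

Using F^*(f dg) = (f ∘ F) d(g ∘ F), substitute each coordinate x_i by F_i(u, v) in f_i, and replace dx_i by d F_i = (∂F_i/∂u) du + (∂F_i/∂v) dv.
  For the x component: f_1(F) = 2*u + 4*v + 4; d F_1 = (0) du + (0) dv
  For the y component: f_2(F) = -u - 2*v - 2; d F_2 = (-1) du + (-2) dv
Combining and collecting du, dv coefficients:
  coeff of du: u + 2*v + 2
  coeff of dv: 2*u + 4*v + 4
F^* omega = (u + 2*v + 2) du + (2*u + 4*v + 4) dv.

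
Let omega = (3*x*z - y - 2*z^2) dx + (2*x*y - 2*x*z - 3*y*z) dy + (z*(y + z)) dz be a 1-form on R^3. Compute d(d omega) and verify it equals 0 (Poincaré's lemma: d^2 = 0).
d(d omega) = 0

Step 1: d omega = sum_{i<j} (∂f_j/∂x_i - ∂f_i/∂x_j) dx_i ∧ dx_j:
  coeff of dx ∧ dy: 2*y - 2*z + 1
  coeff of dx ∧ dz: -3*x + 4*z
  coeff of dy ∧ dz: 2*x + 3*y + z
Step 2: Apply d again to each 2-form coefficient. The only possible 3-form in R^3 is dx ∧ dy ∧ dz, with coefficient
  ∂(coeff of dy∧dz)/∂x - ∂(coeff of dx∧dz)/∂y + ∂(coeff of dx∧dy)/∂z
  = ∂/∂x (2*x + 3*y + z) - ∂/∂y (-3*x + 4*z) + ∂/∂z (2*y - 2*z + 1).
Each of these terms simplifies to sums of mixed partials that cancel in pairs. The result is 0 (by equality of mixed partials for smooth functions — Schwarz / Clairaut).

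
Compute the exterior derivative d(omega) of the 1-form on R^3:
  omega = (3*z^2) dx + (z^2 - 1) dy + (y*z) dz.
d(omega) = (-6*z) dx ∧ dz + (-z) dy ∧ dz

For a 1-form omega = sum_i f_i dx_i, the exterior derivative is
  d(omega) = sum_{i < j} (∂f_j/∂x_i - ∂f_i/∂x_j) dx_i ∧ dx_j.
  coefficient of dx ∧ dz: ∂f_3/∂x - ∂f_1/∂z = ∂(y*z)/∂x - ∂(3*z^2)/∂z = -6*z
  coefficient of dy ∧ dz: ∂f_3/∂y - ∂f_2/∂z = ∂(y*z)/∂y - ∂(z^2 - 1)/∂z = -z
Assembling: d(omega) = (-6*z) dx ∧ dz + (-z) dy ∧ dz.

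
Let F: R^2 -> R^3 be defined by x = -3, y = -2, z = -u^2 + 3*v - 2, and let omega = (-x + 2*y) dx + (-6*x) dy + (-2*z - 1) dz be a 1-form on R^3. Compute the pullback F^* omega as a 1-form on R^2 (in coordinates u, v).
F^* omega = (2*u*(-2*u^2 + 6*v - 3)) du + (6*u^2 - 18*v + 9) dv

Using F^*(f dg) = (f ∘ F) d(g ∘ F), substitute each coordinate x_i by F_i(u, v) in f_i, and replace dx_i by d F_i = (∂F_i/∂u) du + (∂F_i/∂v) dv.
  For the x component: f_1(F) = -1; d F_1 = (0) du + (0) dv
  For the y component: f_2(F) = 18; d F_2 = (0) du + (0) dv
  For the z component: f_3(F) = 2*u^2 - 6*v + 3; d F_3 = (-2*u) du + (3) dv
Combining and collecting du, dv coefficients:
  coeff of du: 2*u*(-2*u^2 + 6*v - 3)
  coeff of dv: 6*u^2 - 18*v + 9
F^* omega = (2*u*(-2*u^2 + 6*v - 3)) du + (6*u^2 - 18*v + 9) dv.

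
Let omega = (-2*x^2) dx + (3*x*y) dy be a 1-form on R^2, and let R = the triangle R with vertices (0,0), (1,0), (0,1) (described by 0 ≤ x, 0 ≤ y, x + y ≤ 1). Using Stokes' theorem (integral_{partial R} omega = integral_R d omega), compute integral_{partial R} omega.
integral_(partial R) omega = 1/2

Stokes: integral_partial_R omega = integral_R d omega with d omega = (∂Q/∂x - ∂P/∂y) dx ∧ dy.
  ∂Q/∂x = 3*y
  ∂P/∂y = 0
  integrand = ∂Q/∂x - ∂P/∂y = 3*y.
Integrating over R: integral_0^1 integral_0^{1-x} (3*y) dy dx = 1/2.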